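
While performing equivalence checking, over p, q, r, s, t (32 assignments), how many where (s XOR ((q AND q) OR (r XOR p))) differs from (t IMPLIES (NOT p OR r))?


F1 = (s XOR ((q AND q) OR (r XOR p)))
F2 = (t IMPLIES (NOT p OR r))
Evaluate both on each of 32 rows (bits = p,q,r,s,t):
  row 0 [00000]: F1=0 F2=1 (differ) -> 1
  row 1 [00001]: F1=0 F2=1 (differ) -> 1
  row 2 [00010]: F1=1 F2=1 -> 0
  row 3 [00011]: F1=1 F2=1 -> 0
  row 4 [00100]: F1=1 F2=1 -> 0
  row 5 [00101]: F1=1 F2=1 -> 0
  row 6 [00110]: F1=0 F2=1 (differ) -> 1
  row 7 [00111]: F1=0 F2=1 (differ) -> 1
  row 8 [01000]: F1=1 F2=1 -> 0
  row 9 [01001]: F1=1 F2=1 -> 0
  row 10 [01010]: F1=0 F2=1 (differ) -> 1
  row 11 [01011]: F1=0 F2=1 (differ) -> 1
  row 12 [01100]: F1=1 F2=1 -> 0
  row 13 [01101]: F1=1 F2=1 -> 0
  row 14 [01110]: F1=0 F2=1 (differ) -> 1
  row 15 [01111]: F1=0 F2=1 (differ) -> 1
  row 16 [10000]: F1=1 F2=1 -> 0
  row 17 [10001]: F1=1 F2=0 (differ) -> 1
  row 18 [10010]: F1=0 F2=1 (differ) -> 1
  row 19 [10011]: F1=0 F2=0 -> 0
  row 20 [10100]: F1=0 F2=1 (differ) -> 1
  row 21 [10101]: F1=0 F2=1 (differ) -> 1
  row 22 [10110]: F1=1 F2=1 -> 0
  row 23 [10111]: F1=1 F2=1 -> 0
  row 24 [11000]: F1=1 F2=1 -> 0
  row 25 [11001]: F1=1 F2=0 (differ) -> 1
  row 26 [11010]: F1=0 F2=1 (differ) -> 1
  row 27 [11011]: F1=0 F2=0 -> 0
  row 28 [11100]: F1=1 F2=1 -> 0
  row 29 [11101]: F1=1 F2=1 -> 0
  row 30 [11110]: F1=0 F2=1 (differ) -> 1
  row 31 [11111]: F1=0 F2=1 (differ) -> 1
Full result column, 8 rows per line (p,q fixed per line; r,s,t runs 000..111 left to right):
  rows 0-7 [p,q=00]: 11000011  (ones: 4)
  rows 8-15 [p,q=01]: 00110011  (ones: 4)
  rows 16-23 [p,q=10]: 01101100  (ones: 4)
  rows 24-31 [p,q=11]: 01100011  (ones: 4)
Disagreements = 4+4+4+4 = 16

16


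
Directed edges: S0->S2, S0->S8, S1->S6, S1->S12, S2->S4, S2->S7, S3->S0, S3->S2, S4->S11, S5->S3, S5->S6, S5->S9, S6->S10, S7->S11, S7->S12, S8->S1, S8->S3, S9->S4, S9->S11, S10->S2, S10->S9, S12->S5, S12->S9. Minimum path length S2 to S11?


BFS layer-by-layer from S2:
  dist 0: {S2}
  dist 1: {S4, S7}
  dist 2: {S11, S12}
  -> S11 reached at distance 2
Shortest path length = 2

2


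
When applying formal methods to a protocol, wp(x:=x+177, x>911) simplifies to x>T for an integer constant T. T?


Formula: wp(x:=E, P) = P[E/x] (substitute E for x in postcondition)
Step 1: Postcondition: x>911
Step 2: Substitute x+177 for x: x+177>911
Step 3: Solve for x: x > 911-177 = 734

734


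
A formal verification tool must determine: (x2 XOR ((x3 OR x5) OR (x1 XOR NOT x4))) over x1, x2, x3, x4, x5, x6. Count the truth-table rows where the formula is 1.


Formula: (x2 XOR ((x3 OR x5) OR (x1 XOR NOT x4))) over 6 vars (64 rows)
Evaluate each row (x1, x2, x3, x4, x5, x6 as bits, MSB first):
  row 0 [000000]: (0 XOR ((0 OR 0) OR (0 XOR NOT 0))) -> 1
  row 1 [000001]: (0 XOR ((0 OR 0) OR (0 XOR NOT 0))) -> 1
  row 2 [000010]: (0 XOR ((0 OR 1) OR (0 XOR NOT 0))) -> 1
  row 3 [000011]: (0 XOR ((0 OR 1) OR (0 XOR NOT 0))) -> 1
  row 4 [000100]: (0 XOR ((0 OR 0) OR (0 XOR NOT 1))) -> 0
  (every remaining row is evaluated the same way; all 64 results are listed next)
Full result column, 8 rows per line (x1,x2,x3 fixed per line; x4,x5,x6 runs 000..111 left to right):
  rows 0-7 [x1,x2,x3=000]: 11110011  (ones: 6)
  rows 8-15 [x1,x2,x3=001]: 11111111  (ones: 8)
  rows 16-23 [x1,x2,x3=010]: 00001100  (ones: 2)
  rows 24-31 [x1,x2,x3=011]: 00000000  (ones: 0)
  rows 32-39 [x1,x2,x3=100]: 00111111  (ones: 6)
  rows 40-47 [x1,x2,x3=101]: 11111111  (ones: 8)
  rows 48-55 [x1,x2,x3=110]: 11000000  (ones: 2)
  rows 56-63 [x1,x2,x3=111]: 00000000  (ones: 0)
Count of 1-rows = 6+8+2+0+6+8+2+0 = 32

32


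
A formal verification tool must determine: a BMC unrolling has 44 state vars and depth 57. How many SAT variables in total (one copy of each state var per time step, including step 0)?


BMC unrolls to depth k, creating one copy of each state var for steps 0..k.
Step count = 57 + 1 = 58 (steps 0 through 57)
Vars per step = 44
Total = 44 * 58 = 2552

2552


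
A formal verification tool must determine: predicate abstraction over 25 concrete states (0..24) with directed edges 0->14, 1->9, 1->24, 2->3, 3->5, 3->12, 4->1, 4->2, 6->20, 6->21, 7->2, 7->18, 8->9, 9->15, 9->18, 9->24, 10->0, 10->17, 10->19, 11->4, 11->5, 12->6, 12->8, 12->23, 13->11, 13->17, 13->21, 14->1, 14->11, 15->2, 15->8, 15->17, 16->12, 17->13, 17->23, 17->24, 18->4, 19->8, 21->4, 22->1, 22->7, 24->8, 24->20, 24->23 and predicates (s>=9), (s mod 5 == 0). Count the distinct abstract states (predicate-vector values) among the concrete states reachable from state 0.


BFS from 0:
Concrete reachable: {0, 1, 2, 3, 4, 5, 6, 8, 9, 11, 12, 13, 14, 15, 17, 18, 20, 21, 23, 24}
Abstract via predicates (s>=9), (s mod 5 == 0):
  (0,0) <- {1, 2, 3, 4, 6, 8}
  (0,1) <- {0, 5}
  (1,0) <- {9, 11, 12, 13, 14, 17, 18, 21, 23, 24}
  (1,1) <- {15, 20}
Distinct abstract states = 4

4


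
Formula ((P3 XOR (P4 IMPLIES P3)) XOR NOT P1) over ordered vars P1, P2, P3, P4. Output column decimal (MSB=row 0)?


Formula: ((P3 XOR (P4 IMPLIES P3)) XOR NOT P1) over P1, P2, P3, P4 (16 rows)
Evaluate each row (bits = P1,P2,P3,P4, MSB first):
  row 0 [0000]: ((0 XOR (0 IMPLIES 0)) XOR NOT 0) -> 0
  row 1 [0001]: ((0 XOR (1 IMPLIES 0)) XOR NOT 0) -> 1
  row 2 [0010]: ((1 XOR (0 IMPLIES 1)) XOR NOT 0) -> 1
  row 3 [0011]: ((1 XOR (1 IMPLIES 1)) XOR NOT 0) -> 1
  row 4 [0100]: ((0 XOR (0 IMPLIES 0)) XOR NOT 0) -> 0
  row 5 [0101]: ((0 XOR (1 IMPLIES 0)) XOR NOT 0) -> 1
  row 6 [0110]: ((1 XOR (0 IMPLIES 1)) XOR NOT 0) -> 1
  row 7 [0111]: ((1 XOR (1 IMPLIES 1)) XOR NOT 0) -> 1
  row 8 [1000]: ((0 XOR (0 IMPLIES 0)) XOR NOT 1) -> 1
  row 9 [1001]: ((0 XOR (1 IMPLIES 0)) XOR NOT 1) -> 0
  row 10 [1010]: ((1 XOR (0 IMPLIES 1)) XOR NOT 1) -> 0
  row 11 [1011]: ((1 XOR (1 IMPLIES 1)) XOR NOT 1) -> 0
  row 12 [1100]: ((0 XOR (0 IMPLIES 0)) XOR NOT 1) -> 1
  row 13 [1101]: ((0 XOR (1 IMPLIES 0)) XOR NOT 1) -> 0
  row 14 [1110]: ((1 XOR (0 IMPLIES 1)) XOR NOT 1) -> 0
  row 15 [1111]: ((1 XOR (1 IMPLIES 1)) XOR NOT 1) -> 0
Full result column, 4 rows per line (P1,P2 fixed per line; P3,P4 runs 00..11 left to right):
  rows 0-3 [P1,P2=00]: 0111  = hex 7
  rows 4-7 [P1,P2=01]: 0111  = hex 7
  rows 8-11 [P1,P2=10]: 1000  = hex 8
  rows 12-15 [P1,P2=11]: 1000  = hex 8
Output column (row 0 .. row 15) = 0111011110001000
Output column grouped in 4s = 0111 0111 1000 1000 = 0x7788
Convert to decimal digit by digit (value = value*16 + digit):
  7 -> 7
  7*16 + 7 = 119
  119*16 + 8 = 1912
  1912*16 + 8 = 30600
Decimal = 30600

30600


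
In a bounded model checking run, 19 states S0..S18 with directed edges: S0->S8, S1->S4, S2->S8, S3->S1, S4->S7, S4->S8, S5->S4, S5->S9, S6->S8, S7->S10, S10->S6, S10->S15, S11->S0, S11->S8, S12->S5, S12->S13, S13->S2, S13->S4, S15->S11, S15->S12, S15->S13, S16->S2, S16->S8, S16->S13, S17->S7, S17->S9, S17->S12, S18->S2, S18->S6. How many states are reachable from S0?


BFS from S0:
  layer 0: {S0}
  layer 1: {S8}
Reachable set: {S0, S8}
Count = 2

2


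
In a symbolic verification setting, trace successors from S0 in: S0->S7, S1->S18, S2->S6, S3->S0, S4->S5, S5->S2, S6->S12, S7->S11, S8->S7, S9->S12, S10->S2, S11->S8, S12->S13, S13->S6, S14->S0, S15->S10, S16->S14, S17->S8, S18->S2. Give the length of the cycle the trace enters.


Trace from S0 until a state repeats:
  S0 -> S7 -> S11 -> S8 -> S7
S7 first seen at step 1, revisited at step 4.
Cycle length = 4 - 1 = 3

3


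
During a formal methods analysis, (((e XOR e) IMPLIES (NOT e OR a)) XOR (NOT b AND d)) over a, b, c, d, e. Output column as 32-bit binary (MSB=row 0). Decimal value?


Formula: (((e XOR e) IMPLIES (NOT e OR a)) XOR (NOT b AND d)) over a, b, c, d, e (32 rows)
Evaluate each row (bits = a,b,c,d,e, MSB first):
  row 0 [00000]: (((0 XOR 0) IMPLIES (NOT 0 OR 0)) XOR (NOT 0 AND 0)) -> 1
  row 1 [00001]: (((1 XOR 1) IMPLIES (NOT 1 OR 0)) XOR (NOT 0 AND 0)) -> 1
  row 2 [00010]: (((0 XOR 0) IMPLIES (NOT 0 OR 0)) XOR (NOT 0 AND 1)) -> 0
  row 3 [00011]: (((1 XOR 1) IMPLIES (NOT 1 OR 0)) XOR (NOT 0 AND 1)) -> 0
  row 4 [00100]: (((0 XOR 0) IMPLIES (NOT 0 OR 0)) XOR (NOT 0 AND 0)) -> 1
  row 5 [00101]: (((1 XOR 1) IMPLIES (NOT 1 OR 0)) XOR (NOT 0 AND 0)) -> 1
  row 6 [00110]: (((0 XOR 0) IMPLIES (NOT 0 OR 0)) XOR (NOT 0 AND 1)) -> 0
  row 7 [00111]: (((1 XOR 1) IMPLIES (NOT 1 OR 0)) XOR (NOT 0 AND 1)) -> 0
  row 8 [01000]: (((0 XOR 0) IMPLIES (NOT 0 OR 0)) XOR (NOT 1 AND 0)) -> 1
  row 9 [01001]: (((1 XOR 1) IMPLIES (NOT 1 OR 0)) XOR (NOT 1 AND 0)) -> 1
  row 10 [01010]: (((0 XOR 0) IMPLIES (NOT 0 OR 0)) XOR (NOT 1 AND 1)) -> 1
  row 11 [01011]: (((1 XOR 1) IMPLIES (NOT 1 OR 0)) XOR (NOT 1 AND 1)) -> 1
  row 12 [01100]: (((0 XOR 0) IMPLIES (NOT 0 OR 0)) XOR (NOT 1 AND 0)) -> 1
  row 13 [01101]: (((1 XOR 1) IMPLIES (NOT 1 OR 0)) XOR (NOT 1 AND 0)) -> 1
  row 14 [01110]: (((0 XOR 0) IMPLIES (NOT 0 OR 0)) XOR (NOT 1 AND 1)) -> 1
  row 15 [01111]: (((1 XOR 1) IMPLIES (NOT 1 OR 0)) XOR (NOT 1 AND 1)) -> 1
  row 16 [10000]: (((0 XOR 0) IMPLIES (NOT 0 OR 1)) XOR (NOT 0 AND 0)) -> 1
  row 17 [10001]: (((1 XOR 1) IMPLIES (NOT 1 OR 1)) XOR (NOT 0 AND 0)) -> 1
  row 18 [10010]: (((0 XOR 0) IMPLIES (NOT 0 OR 1)) XOR (NOT 0 AND 1)) -> 0
  row 19 [10011]: (((1 XOR 1) IMPLIES (NOT 1 OR 1)) XOR (NOT 0 AND 1)) -> 0
  row 20 [10100]: (((0 XOR 0) IMPLIES (NOT 0 OR 1)) XOR (NOT 0 AND 0)) -> 1
  row 21 [10101]: (((1 XOR 1) IMPLIES (NOT 1 OR 1)) XOR (NOT 0 AND 0)) -> 1
  row 22 [10110]: (((0 XOR 0) IMPLIES (NOT 0 OR 1)) XOR (NOT 0 AND 1)) -> 0
  row 23 [10111]: (((1 XOR 1) IMPLIES (NOT 1 OR 1)) XOR (NOT 0 AND 1)) -> 0
  row 24 [11000]: (((0 XOR 0) IMPLIES (NOT 0 OR 1)) XOR (NOT 1 AND 0)) -> 1
  row 25 [11001]: (((1 XOR 1) IMPLIES (NOT 1 OR 1)) XOR (NOT 1 AND 0)) -> 1
  row 26 [11010]: (((0 XOR 0) IMPLIES (NOT 0 OR 1)) XOR (NOT 1 AND 1)) -> 1
  row 27 [11011]: (((1 XOR 1) IMPLIES (NOT 1 OR 1)) XOR (NOT 1 AND 1)) -> 1
  row 28 [11100]: (((0 XOR 0) IMPLIES (NOT 0 OR 1)) XOR (NOT 1 AND 0)) -> 1
  row 29 [11101]: (((1 XOR 1) IMPLIES (NOT 1 OR 1)) XOR (NOT 1 AND 0)) -> 1
  row 30 [11110]: (((0 XOR 0) IMPLIES (NOT 0 OR 1)) XOR (NOT 1 AND 1)) -> 1
  row 31 [11111]: (((1 XOR 1) IMPLIES (NOT 1 OR 1)) XOR (NOT 1 AND 1)) -> 1
Full result column, 4 rows per line (a,b,c fixed per line; d,e runs 00..11 left to right):
  rows 0-3 [a,b,c=000]: 1100  = hex C
  rows 4-7 [a,b,c=001]: 1100  = hex C
  rows 8-11 [a,b,c=010]: 1111  = hex F
  rows 12-15 [a,b,c=011]: 1111  = hex F
  rows 16-19 [a,b,c=100]: 1100  = hex C
  rows 20-23 [a,b,c=101]: 1100  = hex C
  rows 24-27 [a,b,c=110]: 1111  = hex F
  rows 28-31 [a,b,c=111]: 1111  = hex F
Output column (row 0 .. row 31) = 11001100111111111100110011111111
Output column grouped in 4s = 1100 1100 1111 1111 1100 1100 1111 1111 = 0xCCFFCCFF
Convert to decimal digit by digit (value = value*16 + digit):
  C -> 12
  12*16 + 12 (C) = 204
  204*16 + 15 (F) = 3279
  3279*16 + 15 (F) = 52479
  52479*16 + 12 (C) = 839676
  839676*16 + 12 (C) = 13434828
  13434828*16 + 15 (F) = 214957263
  214957263*16 + 15 (F) = 3439316223
Decimal = 3439316223

3439316223


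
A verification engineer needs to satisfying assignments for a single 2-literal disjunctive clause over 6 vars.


Step 1: Total=2^6=64
Step 2: Unsat when all 2 false: 2^4=16
Step 3: Sat=64-16=48

48


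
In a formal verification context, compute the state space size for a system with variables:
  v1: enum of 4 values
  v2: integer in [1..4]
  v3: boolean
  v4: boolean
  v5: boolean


State space = product of domain sizes of all variables.
Domain sizes:
  v1 (enum of 4 values): 4
  v2 (integer in [1..4]): 4
  v3 (boolean): 2
  v4 (boolean): 2
  v5 (boolean): 2
Product = 4 * 4 * 2 * 2 * 2 = 128

128


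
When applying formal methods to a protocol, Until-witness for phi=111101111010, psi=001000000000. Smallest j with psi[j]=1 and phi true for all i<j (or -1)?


(phi U psi) at 0: need smallest j with psi[j]=1 and phi[i]=1 for all i in [0,j).
Scan from step 0:
  step 0: phi=1, psi=0 -> continue
  step 1: phi=1, psi=0 -> continue
  step 2: psi=1 and phi held for [0,2) -> witness found
Witness step = 2

2


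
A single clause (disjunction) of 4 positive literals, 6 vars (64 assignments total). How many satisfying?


Step 1: Total=2^6=64
Step 2: Unsat when all 4 false: 2^2=4
Step 3: Sat=64-4=60

60


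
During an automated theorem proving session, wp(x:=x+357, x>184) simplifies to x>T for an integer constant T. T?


Formula: wp(x:=E, P) = P[E/x] (substitute E for x in postcondition)
Step 1: Postcondition: x>184
Step 2: Substitute x+357 for x: x+357>184
Step 3: Solve for x: x > 184-357 = -173

-173


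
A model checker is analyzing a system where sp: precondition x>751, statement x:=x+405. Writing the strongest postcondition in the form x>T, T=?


Formula: sp(P, x:=E) = exists old_x. (x = E[old_x/x]) AND P[old_x/x] (old_x is the value of x before the assignment; eliminate old_x by solving x = E[old_x/x] for old_x)
Step 1: Precondition P: x>751, i.e. old_x > 751
Step 2: Assignment gives x = old_x + 405, so old_x = x - 405
Step 3: Substitute into P: x - 405 > 751
Step 4: Simplify: x > 751+405 = 1156

1156


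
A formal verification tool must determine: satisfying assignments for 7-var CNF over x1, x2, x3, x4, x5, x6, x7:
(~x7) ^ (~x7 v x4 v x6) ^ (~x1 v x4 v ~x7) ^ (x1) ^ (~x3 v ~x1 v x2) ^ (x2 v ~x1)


CNF with 6 clauses over 7 vars (128 assignments).
An assignment satisfies CNF iff every clause has >=1 true literal.
Check each row (bits = x1,x2,x3,x4,x5,x6,x7; clause T/F shown):
  row 0 [0000000]: clauses=TTTFTT -> 0
  row 1 [0000001]: clauses=FFTFTT -> 0
  row 2 [0000010]: clauses=TTTFTT -> 0
  row 3 [0000011]: clauses=FTTFTT -> 0
  row 4 [0000100]: clauses=TTTFTT -> 0
  (every remaining row is evaluated the same way; all 128 results are listed next)
Full result column, 8 rows per line (x1,x2,x3,x4 fixed per line; x5,x6,x7 runs 000..111 left to right):
  rows 0-7 [x1,x2,x3,x4=0000]: 00000000  (ones: 0)
  rows 8-15 [x1,x2,x3,x4=0001]: 00000000  (ones: 0)
  rows 16-23 [x1,x2,x3,x4=0010]: 00000000  (ones: 0)
  rows 24-31 [x1,x2,x3,x4=0011]: 00000000  (ones: 0)
  rows 32-39 [x1,x2,x3,x4=0100]: 00000000  (ones: 0)
  rows 40-47 [x1,x2,x3,x4=0101]: 00000000  (ones: 0)
  rows 48-55 [x1,x2,x3,x4=0110]: 00000000  (ones: 0)
  rows 56-63 [x1,x2,x3,x4=0111]: 00000000  (ones: 0)
  rows 64-71 [x1,x2,x3,x4=1000]: 00000000  (ones: 0)
  rows 72-79 [x1,x2,x3,x4=1001]: 00000000  (ones: 0)
  rows 80-87 [x1,x2,x3,x4=1010]: 00000000  (ones: 0)
  rows 88-95 [x1,x2,x3,x4=1011]: 00000000  (ones: 0)
  rows 96-103 [x1,x2,x3,x4=1100]: 10101010  (ones: 4)
  rows 104-111 [x1,x2,x3,x4=1101]: 10101010  (ones: 4)
  rows 112-119 [x1,x2,x3,x4=1110]: 10101010  (ones: 4)
  rows 120-127 [x1,x2,x3,x4=1111]: 10101010  (ones: 4)
Satisfying assignments = 0+0+0+0+0+0+0+0+0+0+0+0+4+4+4+4 = 16

16


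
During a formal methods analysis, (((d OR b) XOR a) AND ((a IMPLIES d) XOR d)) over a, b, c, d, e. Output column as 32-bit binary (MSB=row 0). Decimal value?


Formula: (((d OR b) XOR a) AND ((a IMPLIES d) XOR d)) over a, b, c, d, e (32 rows)
Evaluate each row (bits = a,b,c,d,e, MSB first):
  row 0 [00000]: (((0 OR 0) XOR 0) AND ((0 IMPLIES 0) XOR 0)) -> 0
  row 1 [00001]: (((0 OR 0) XOR 0) AND ((0 IMPLIES 0) XOR 0)) -> 0
  row 2 [00010]: (((1 OR 0) XOR 0) AND ((0 IMPLIES 1) XOR 1)) -> 0
  row 3 [00011]: (((1 OR 0) XOR 0) AND ((0 IMPLIES 1) XOR 1)) -> 0
  row 4 [00100]: (((0 OR 0) XOR 0) AND ((0 IMPLIES 0) XOR 0)) -> 0
  row 5 [00101]: (((0 OR 0) XOR 0) AND ((0 IMPLIES 0) XOR 0)) -> 0
  row 6 [00110]: (((1 OR 0) XOR 0) AND ((0 IMPLIES 1) XOR 1)) -> 0
  row 7 [00111]: (((1 OR 0) XOR 0) AND ((0 IMPLIES 1) XOR 1)) -> 0
  row 8 [01000]: (((0 OR 1) XOR 0) AND ((0 IMPLIES 0) XOR 0)) -> 1
  row 9 [01001]: (((0 OR 1) XOR 0) AND ((0 IMPLIES 0) XOR 0)) -> 1
  row 10 [01010]: (((1 OR 1) XOR 0) AND ((0 IMPLIES 1) XOR 1)) -> 0
  row 11 [01011]: (((1 OR 1) XOR 0) AND ((0 IMPLIES 1) XOR 1)) -> 0
  row 12 [01100]: (((0 OR 1) XOR 0) AND ((0 IMPLIES 0) XOR 0)) -> 1
  row 13 [01101]: (((0 OR 1) XOR 0) AND ((0 IMPLIES 0) XOR 0)) -> 1
  row 14 [01110]: (((1 OR 1) XOR 0) AND ((0 IMPLIES 1) XOR 1)) -> 0
  row 15 [01111]: (((1 OR 1) XOR 0) AND ((0 IMPLIES 1) XOR 1)) -> 0
  row 16 [10000]: (((0 OR 0) XOR 1) AND ((1 IMPLIES 0) XOR 0)) -> 0
  row 17 [10001]: (((0 OR 0) XOR 1) AND ((1 IMPLIES 0) XOR 0)) -> 0
  row 18 [10010]: (((1 OR 0) XOR 1) AND ((1 IMPLIES 1) XOR 1)) -> 0
  row 19 [10011]: (((1 OR 0) XOR 1) AND ((1 IMPLIES 1) XOR 1)) -> 0
  row 20 [10100]: (((0 OR 0) XOR 1) AND ((1 IMPLIES 0) XOR 0)) -> 0
  row 21 [10101]: (((0 OR 0) XOR 1) AND ((1 IMPLIES 0) XOR 0)) -> 0
  row 22 [10110]: (((1 OR 0) XOR 1) AND ((1 IMPLIES 1) XOR 1)) -> 0
  row 23 [10111]: (((1 OR 0) XOR 1) AND ((1 IMPLIES 1) XOR 1)) -> 0
  row 24 [11000]: (((0 OR 1) XOR 1) AND ((1 IMPLIES 0) XOR 0)) -> 0
  row 25 [11001]: (((0 OR 1) XOR 1) AND ((1 IMPLIES 0) XOR 0)) -> 0
  row 26 [11010]: (((1 OR 1) XOR 1) AND ((1 IMPLIES 1) XOR 1)) -> 0
  row 27 [11011]: (((1 OR 1) XOR 1) AND ((1 IMPLIES 1) XOR 1)) -> 0
  row 28 [11100]: (((0 OR 1) XOR 1) AND ((1 IMPLIES 0) XOR 0)) -> 0
  row 29 [11101]: (((0 OR 1) XOR 1) AND ((1 IMPLIES 0) XOR 0)) -> 0
  row 30 [11110]: (((1 OR 1) XOR 1) AND ((1 IMPLIES 1) XOR 1)) -> 0
  row 31 [11111]: (((1 OR 1) XOR 1) AND ((1 IMPLIES 1) XOR 1)) -> 0
Full result column, 4 rows per line (a,b,c fixed per line; d,e runs 00..11 left to right):
  rows 0-3 [a,b,c=000]: 0000  = hex 0
  rows 4-7 [a,b,c=001]: 0000  = hex 0
  rows 8-11 [a,b,c=010]: 1100  = hex C
  rows 12-15 [a,b,c=011]: 1100  = hex C
  rows 16-19 [a,b,c=100]: 0000  = hex 0
  rows 20-23 [a,b,c=101]: 0000  = hex 0
  rows 24-27 [a,b,c=110]: 0000  = hex 0
  rows 28-31 [a,b,c=111]: 0000  = hex 0
Output column (row 0 .. row 31) = 00000000110011000000000000000000
Output column grouped in 4s = 0000 0000 1100 1100 0000 0000 0000 0000 = 0x00CC0000
Convert to decimal digit by digit (value = value*16 + digit):
  0 -> 0
  0*16 + 0 = 0
  0*16 + 12 (C) = 12
  12*16 + 12 (C) = 204
  204*16 + 0 = 3264
  3264*16 + 0 = 52224
  52224*16 + 0 = 835584
  835584*16 + 0 = 13369344
Decimal = 13369344

13369344


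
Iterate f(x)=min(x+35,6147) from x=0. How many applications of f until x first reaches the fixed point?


Step 1: x=0, cap=6147, increment=35
Step 2: x grows by 35 each step until capped at 6147; fixed point is x=6147
Step 3: iterations = ceil(6147/35) = 176

176


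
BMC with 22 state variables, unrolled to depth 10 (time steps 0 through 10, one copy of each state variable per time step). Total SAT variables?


BMC unrolls to depth k, creating one copy of each state var for steps 0..k.
Step count = 10 + 1 = 11 (steps 0 through 10)
Vars per step = 22
Total = 22 * 11 = 242

242


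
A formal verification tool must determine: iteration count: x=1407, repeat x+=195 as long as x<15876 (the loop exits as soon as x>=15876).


Step 1: x goes from 1407 toward 15876 by 195; the body runs while x<15876, so iterations = ceil((bound-start)/step)
Step 2: Distance=14469
Step 3: ceil(14469/195)=75

75


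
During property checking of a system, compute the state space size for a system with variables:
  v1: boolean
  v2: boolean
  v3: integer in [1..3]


State space = product of domain sizes of all variables.
Domain sizes:
  v1 (boolean): 2
  v2 (boolean): 2
  v3 (integer in [1..3]): 3
Product = 2 * 2 * 3 = 12

12


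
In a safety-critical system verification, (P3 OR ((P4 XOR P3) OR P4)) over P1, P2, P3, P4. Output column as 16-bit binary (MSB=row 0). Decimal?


Formula: (P3 OR ((P4 XOR P3) OR P4)) over P1, P2, P3, P4 (16 rows)
Evaluate each row (bits = P1,P2,P3,P4, MSB first):
  row 0 [0000]: (0 OR ((0 XOR 0) OR 0)) -> 0
  row 1 [0001]: (0 OR ((1 XOR 0) OR 1)) -> 1
  row 2 [0010]: (1 OR ((0 XOR 1) OR 0)) -> 1
  row 3 [0011]: (1 OR ((1 XOR 1) OR 1)) -> 1
  row 4 [0100]: (0 OR ((0 XOR 0) OR 0)) -> 0
  row 5 [0101]: (0 OR ((1 XOR 0) OR 1)) -> 1
  row 6 [0110]: (1 OR ((0 XOR 1) OR 0)) -> 1
  row 7 [0111]: (1 OR ((1 XOR 1) OR 1)) -> 1
  row 8 [1000]: (0 OR ((0 XOR 0) OR 0)) -> 0
  row 9 [1001]: (0 OR ((1 XOR 0) OR 1)) -> 1
  row 10 [1010]: (1 OR ((0 XOR 1) OR 0)) -> 1
  row 11 [1011]: (1 OR ((1 XOR 1) OR 1)) -> 1
  row 12 [1100]: (0 OR ((0 XOR 0) OR 0)) -> 0
  row 13 [1101]: (0 OR ((1 XOR 0) OR 1)) -> 1
  row 14 [1110]: (1 OR ((0 XOR 1) OR 0)) -> 1
  row 15 [1111]: (1 OR ((1 XOR 1) OR 1)) -> 1
Full result column, 4 rows per line (P1,P2 fixed per line; P3,P4 runs 00..11 left to right):
  rows 0-3 [P1,P2=00]: 0111  = hex 7
  rows 4-7 [P1,P2=01]: 0111  = hex 7
  rows 8-11 [P1,P2=10]: 0111  = hex 7
  rows 12-15 [P1,P2=11]: 0111  = hex 7
Output column (row 0 .. row 15) = 0111011101110111
Output column grouped in 4s = 0111 0111 0111 0111 = 0x7777
Convert to decimal digit by digit (value = value*16 + digit):
  7 -> 7
  7*16 + 7 = 119
  119*16 + 7 = 1911
  1911*16 + 7 = 30583
Decimal = 30583

30583


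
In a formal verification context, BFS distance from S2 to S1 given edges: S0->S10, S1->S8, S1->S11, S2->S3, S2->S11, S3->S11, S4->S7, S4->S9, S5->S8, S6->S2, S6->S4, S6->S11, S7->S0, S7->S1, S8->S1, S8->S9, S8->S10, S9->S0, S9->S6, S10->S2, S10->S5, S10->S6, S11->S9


BFS layer-by-layer from S2:
  dist 0: {S2}
  dist 1: {S3, S11}
  dist 2: {S9}
  dist 3: {S0, S6}
  dist 4: {S4, S10}
  dist 5: {S5, S7}
  dist 6: {S1, S8}
  -> S1 reached at distance 6
Shortest path length = 6

6


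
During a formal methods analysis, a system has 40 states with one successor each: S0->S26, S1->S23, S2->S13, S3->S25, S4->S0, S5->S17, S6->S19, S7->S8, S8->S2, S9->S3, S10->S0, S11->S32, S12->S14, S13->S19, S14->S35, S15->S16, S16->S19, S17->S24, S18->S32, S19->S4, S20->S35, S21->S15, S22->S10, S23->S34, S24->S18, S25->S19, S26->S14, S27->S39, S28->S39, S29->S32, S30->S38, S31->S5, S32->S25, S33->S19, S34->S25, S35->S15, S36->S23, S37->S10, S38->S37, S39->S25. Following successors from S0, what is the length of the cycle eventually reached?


Trace from S0 until a state repeats:
  S0 -> S26 -> S14 -> S35 -> S15 -> S16 -> S19 -> S4 -> S0
S0 first seen at step 0, revisited at step 8.
Cycle length = 8 - 0 = 8

8


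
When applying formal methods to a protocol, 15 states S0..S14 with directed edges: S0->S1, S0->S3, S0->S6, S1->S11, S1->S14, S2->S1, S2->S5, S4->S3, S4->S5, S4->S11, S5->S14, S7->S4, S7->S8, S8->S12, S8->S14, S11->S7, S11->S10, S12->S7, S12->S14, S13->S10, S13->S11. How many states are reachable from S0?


BFS from S0:
  layer 0: {S0}
  layer 1: {S1, S3, S6}
  layer 2: {S11, S14}
  layer 3: {S7, S10}
  layer 4: {S4, S8}
  layer 5: {S5, S12}
Reachable set: {S0, S1, S3, S4, S5, S6, S7, S8, S10, S11, S12, S14}
Count = 12

12


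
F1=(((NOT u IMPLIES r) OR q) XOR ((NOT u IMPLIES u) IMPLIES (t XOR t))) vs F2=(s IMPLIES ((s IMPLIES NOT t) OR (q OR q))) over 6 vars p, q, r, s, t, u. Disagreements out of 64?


F1 = (((NOT u IMPLIES r) OR q) XOR ((NOT u IMPLIES u) IMPLIES (t XOR t)))
F2 = (s IMPLIES ((s IMPLIES NOT t) OR (q OR q)))
Evaluate both on each of 64 rows (bits = p,q,r,s,t,u):
  row 0 [000000]: F1=1 F2=1 -> 0
  row 1 [000001]: F1=1 F2=1 -> 0
  row 2 [000010]: F1=1 F2=1 -> 0
  row 3 [000011]: F1=1 F2=1 -> 0
  row 4 [000100]: F1=1 F2=1 -> 0
  (every remaining row is evaluated the same way; all 64 results are listed next)
Full result column, 8 rows per line (p,q,r fixed per line; s,t,u runs 000..111 left to right):
  rows 0-7 [p,q,r=000]: 00000011  (ones: 2)
  rows 8-15 [p,q,r=001]: 10101001  (ones: 4)
  rows 16-23 [p,q,r=010]: 10101010  (ones: 4)
  rows 24-31 [p,q,r=011]: 10101010  (ones: 4)
  rows 32-39 [p,q,r=100]: 00000011  (ones: 2)
  rows 40-47 [p,q,r=101]: 10101001  (ones: 4)
  rows 48-55 [p,q,r=110]: 10101010  (ones: 4)
  rows 56-63 [p,q,r=111]: 10101010  (ones: 4)
Disagreements = 2+4+4+4+2+4+4+4 = 28

28


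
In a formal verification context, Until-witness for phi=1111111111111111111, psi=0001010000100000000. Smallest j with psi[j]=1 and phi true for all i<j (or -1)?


(phi U psi) at 0: need smallest j with psi[j]=1 and phi[i]=1 for all i in [0,j).
Scan from step 0:
  step 0: phi=1, psi=0 -> continue
  step 1: phi=1, psi=0 -> continue
  step 2: phi=1, psi=0 -> continue
  step 3: psi=1 and phi held for [0,3) -> witness found
Witness step = 3

3


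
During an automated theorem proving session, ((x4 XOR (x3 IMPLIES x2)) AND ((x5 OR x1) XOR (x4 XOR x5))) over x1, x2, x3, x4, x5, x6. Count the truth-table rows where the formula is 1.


Formula: ((x4 XOR (x3 IMPLIES x2)) AND ((x5 OR x1) XOR (x4 XOR x5))) over 6 vars (64 rows)
Evaluate each row (x1, x2, x3, x4, x5, x6 as bits, MSB first):
  row 0 [000000]: ((0 XOR (0 IMPLIES 0)) AND ((0 OR 0) XOR (0 XOR 0))) -> 0
  row 1 [000001]: ((0 XOR (0 IMPLIES 0)) AND ((0 OR 0) XOR (0 XOR 0))) -> 0
  row 2 [000010]: ((0 XOR (0 IMPLIES 0)) AND ((1 OR 0) XOR (0 XOR 1))) -> 0
  row 3 [000011]: ((0 XOR (0 IMPLIES 0)) AND ((1 OR 0) XOR (0 XOR 1))) -> 0
  row 4 [000100]: ((1 XOR (0 IMPLIES 0)) AND ((0 OR 0) XOR (1 XOR 0))) -> 0
  (every remaining row is evaluated the same way; all 64 results are listed next)
Full result column, 8 rows per line (x1,x2,x3 fixed per line; x4,x5,x6 runs 000..111 left to right):
  rows 0-7 [x1,x2,x3=000]: 00000000  (ones: 0)
  rows 8-15 [x1,x2,x3=001]: 00001111  (ones: 4)
  rows 16-23 [x1,x2,x3=010]: 00000000  (ones: 0)
  rows 24-31 [x1,x2,x3=011]: 00000000  (ones: 0)
  rows 32-39 [x1,x2,x3=100]: 11000000  (ones: 2)
  rows 40-47 [x1,x2,x3=101]: 00000011  (ones: 2)
  rows 48-55 [x1,x2,x3=110]: 11000000  (ones: 2)
  rows 56-63 [x1,x2,x3=111]: 11000000  (ones: 2)
Count of 1-rows = 0+4+0+0+2+2+2+2 = 12

12


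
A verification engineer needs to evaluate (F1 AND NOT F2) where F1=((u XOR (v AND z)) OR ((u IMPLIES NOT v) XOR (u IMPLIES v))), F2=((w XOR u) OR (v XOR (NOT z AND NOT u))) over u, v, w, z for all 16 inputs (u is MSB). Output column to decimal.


F1 = ((u XOR (v AND z)) OR ((u IMPLIES NOT v) XOR (u IMPLIES v)))
F2 = ((w XOR u) OR (v XOR (NOT z AND NOT u)))
Counterexample to F1=>F2 is where F1=1 and F2=0.
Evaluate each row (bits = u,v,w,z, MSB first):
  row 0 [0000]: F1=0 F2=1 -> F1&~F2 -> 0
  row 1 [0001]: F1=0 F2=0 -> F1&~F2 -> 0
  row 2 [0010]: F1=0 F2=1 -> F1&~F2 -> 0
  row 3 [0011]: F1=0 F2=1 -> F1&~F2 -> 0
  row 4 [0100]: F1=0 F2=0 -> F1&~F2 -> 0
  row 5 [0101]: F1=1 F2=1 -> F1&~F2 -> 0
  row 6 [0110]: F1=0 F2=1 -> F1&~F2 -> 0
  row 7 [0111]: F1=1 F2=1 -> F1&~F2 -> 0
  row 8 [1000]: F1=1 F2=1 -> F1&~F2 -> 0
  row 9 [1001]: F1=1 F2=1 -> F1&~F2 -> 0
  row 10 [1010]: F1=1 F2=0 -> F1&~F2 -> 1
  row 11 [1011]: F1=1 F2=0 -> F1&~F2 -> 1
  row 12 [1100]: F1=1 F2=1 -> F1&~F2 -> 0
  row 13 [1101]: F1=1 F2=1 -> F1&~F2 -> 0
  row 14 [1110]: F1=1 F2=1 -> F1&~F2 -> 0
  row 15 [1111]: F1=1 F2=1 -> F1&~F2 -> 0
Full result column, 4 rows per line (u,v fixed per line; w,z runs 00..11 left to right):
  rows 0-3 [u,v=00]: 0000  = hex 0
  rows 4-7 [u,v=01]: 0000  = hex 0
  rows 8-11 [u,v=10]: 0011  = hex 3
  rows 12-15 [u,v=11]: 0000  = hex 0
Counterexample vector (row 0 .. row 15) = 0000000000110000
Output column grouped in 4s = 0000 0000 0011 0000 = 0x0030
Convert to decimal digit by digit (value = value*16 + digit):
  0 -> 0
  0*16 + 0 = 0
  0*16 + 3 = 3
  3*16 + 0 = 48
Decimal = 48

48


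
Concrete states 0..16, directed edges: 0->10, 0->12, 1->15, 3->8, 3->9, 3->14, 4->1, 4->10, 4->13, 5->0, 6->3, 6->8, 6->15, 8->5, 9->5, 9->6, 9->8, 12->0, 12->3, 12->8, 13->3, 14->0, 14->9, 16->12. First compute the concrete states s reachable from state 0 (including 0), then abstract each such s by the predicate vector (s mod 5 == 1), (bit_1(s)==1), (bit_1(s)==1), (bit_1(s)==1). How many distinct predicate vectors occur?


BFS from 0:
Concrete reachable: {0, 3, 5, 6, 8, 9, 10, 12, 14, 15}
Abstract via predicates (s mod 5 == 1), (bit_1(s)==1), (bit_1(s)==1), (bit_1(s)==1):
  (0,0,0,0) <- {0, 5, 8, 9, 12}
  (0,1,1,1) <- {3, 10, 14, 15}
  (1,1,1,1) <- {6}
Distinct abstract states = 3

3


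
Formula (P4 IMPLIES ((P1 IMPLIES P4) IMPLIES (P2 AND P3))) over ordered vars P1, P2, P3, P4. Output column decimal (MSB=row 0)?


Formula: (P4 IMPLIES ((P1 IMPLIES P4) IMPLIES (P2 AND P3))) over P1, P2, P3, P4 (16 rows)
Evaluate each row (bits = P1,P2,P3,P4, MSB first):
  row 0 [0000]: (0 IMPLIES ((0 IMPLIES 0) IMPLIES (0 AND 0))) -> 1
  row 1 [0001]: (1 IMPLIES ((0 IMPLIES 1) IMPLIES (0 AND 0))) -> 0
  row 2 [0010]: (0 IMPLIES ((0 IMPLIES 0) IMPLIES (0 AND 1))) -> 1
  row 3 [0011]: (1 IMPLIES ((0 IMPLIES 1) IMPLIES (0 AND 1))) -> 0
  row 4 [0100]: (0 IMPLIES ((0 IMPLIES 0) IMPLIES (1 AND 0))) -> 1
  row 5 [0101]: (1 IMPLIES ((0 IMPLIES 1) IMPLIES (1 AND 0))) -> 0
  row 6 [0110]: (0 IMPLIES ((0 IMPLIES 0) IMPLIES (1 AND 1))) -> 1
  row 7 [0111]: (1 IMPLIES ((0 IMPLIES 1) IMPLIES (1 AND 1))) -> 1
  row 8 [1000]: (0 IMPLIES ((1 IMPLIES 0) IMPLIES (0 AND 0))) -> 1
  row 9 [1001]: (1 IMPLIES ((1 IMPLIES 1) IMPLIES (0 AND 0))) -> 0
  row 10 [1010]: (0 IMPLIES ((1 IMPLIES 0) IMPLIES (0 AND 1))) -> 1
  row 11 [1011]: (1 IMPLIES ((1 IMPLIES 1) IMPLIES (0 AND 1))) -> 0
  row 12 [1100]: (0 IMPLIES ((1 IMPLIES 0) IMPLIES (1 AND 0))) -> 1
  row 13 [1101]: (1 IMPLIES ((1 IMPLIES 1) IMPLIES (1 AND 0))) -> 0
  row 14 [1110]: (0 IMPLIES ((1 IMPLIES 0) IMPLIES (1 AND 1))) -> 1
  row 15 [1111]: (1 IMPLIES ((1 IMPLIES 1) IMPLIES (1 AND 1))) -> 1
Full result column, 4 rows per line (P1,P2 fixed per line; P3,P4 runs 00..11 left to right):
  rows 0-3 [P1,P2=00]: 1010  = hex A
  rows 4-7 [P1,P2=01]: 1011  = hex B
  rows 8-11 [P1,P2=10]: 1010  = hex A
  rows 12-15 [P1,P2=11]: 1011  = hex B
Output column (row 0 .. row 15) = 1010101110101011
Output column grouped in 4s = 1010 1011 1010 1011 = 0xABAB
Convert to decimal digit by digit (value = value*16 + digit):
  A -> 10
  10*16 + 11 (B) = 171
  171*16 + 10 (A) = 2746
  2746*16 + 11 (B) = 43947
Decimal = 43947

43947


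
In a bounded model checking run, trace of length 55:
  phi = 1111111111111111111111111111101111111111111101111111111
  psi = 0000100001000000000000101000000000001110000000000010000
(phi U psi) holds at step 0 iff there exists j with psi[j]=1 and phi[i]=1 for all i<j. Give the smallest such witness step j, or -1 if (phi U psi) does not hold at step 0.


(phi U psi) at 0: need smallest j with psi[j]=1 and phi[i]=1 for all i in [0,j).
Scan from step 0:
  step 0: phi=1, psi=0 -> continue
  step 1: phi=1, psi=0 -> continue
  step 2: phi=1, psi=0 -> continue
  step 3: phi=1, psi=0 -> continue
  step 4: psi=1 and phi held for [0,4) -> witness found
Witness step = 4

4


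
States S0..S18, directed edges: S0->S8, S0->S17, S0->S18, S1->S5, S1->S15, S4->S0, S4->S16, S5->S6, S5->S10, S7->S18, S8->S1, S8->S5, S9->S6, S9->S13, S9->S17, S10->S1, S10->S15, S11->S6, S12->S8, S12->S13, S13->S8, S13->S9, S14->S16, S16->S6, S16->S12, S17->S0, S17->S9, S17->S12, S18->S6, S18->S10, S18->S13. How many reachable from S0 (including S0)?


BFS from S0:
  layer 0: {S0}
  layer 1: {S8, S17, S18}
  layer 2: {S1, S5, S6, S9, S10, S12, S13}
  layer 3: {S15}
Reachable set: {S0, S1, S5, S6, S8, S9, S10, S12, S13, S15, S17, S18}
Count = 12

12


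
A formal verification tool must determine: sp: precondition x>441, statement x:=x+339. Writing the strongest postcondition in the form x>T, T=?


Formula: sp(P, x:=E) = exists old_x. (x = E[old_x/x]) AND P[old_x/x] (old_x is the value of x before the assignment; eliminate old_x by solving x = E[old_x/x] for old_x)
Step 1: Precondition P: x>441, i.e. old_x > 441
Step 2: Assignment gives x = old_x + 339, so old_x = x - 339
Step 3: Substitute into P: x - 339 > 441
Step 4: Simplify: x > 441+339 = 780

780


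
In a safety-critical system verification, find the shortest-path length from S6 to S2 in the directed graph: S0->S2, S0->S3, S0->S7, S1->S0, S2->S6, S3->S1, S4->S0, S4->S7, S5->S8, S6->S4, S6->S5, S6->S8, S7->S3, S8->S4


BFS layer-by-layer from S6:
  dist 0: {S6}
  dist 1: {S4, S5, S8}
  dist 2: {S0, S7}
  dist 3: {S2, S3}
  -> S2 reached at distance 3
Shortest path length = 3

3


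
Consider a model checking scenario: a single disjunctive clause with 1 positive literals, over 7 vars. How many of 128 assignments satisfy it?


Step 1: Total=2^7=128
Step 2: Unsat when all 1 false: 2^6=64
Step 3: Sat=128-64=64

64


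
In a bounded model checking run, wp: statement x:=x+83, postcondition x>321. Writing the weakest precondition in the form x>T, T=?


Formula: wp(x:=E, P) = P[E/x] (substitute E for x in postcondition)
Step 1: Postcondition: x>321
Step 2: Substitute x+83 for x: x+83>321
Step 3: Solve for x: x > 321-83 = 238

238


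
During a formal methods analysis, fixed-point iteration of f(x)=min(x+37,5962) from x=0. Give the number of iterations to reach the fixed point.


Step 1: x=0, cap=5962, increment=37
Step 2: x grows by 37 each step until capped at 5962; fixed point is x=5962
Step 3: iterations = ceil(5962/37) = 162

162


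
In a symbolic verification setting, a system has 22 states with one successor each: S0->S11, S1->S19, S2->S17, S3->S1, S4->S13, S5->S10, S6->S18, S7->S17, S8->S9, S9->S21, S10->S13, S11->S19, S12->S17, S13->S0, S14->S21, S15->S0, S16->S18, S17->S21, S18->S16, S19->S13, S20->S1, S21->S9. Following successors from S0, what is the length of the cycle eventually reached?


Trace from S0 until a state repeats:
  S0 -> S11 -> S19 -> S13 -> S0
S0 first seen at step 0, revisited at step 4.
Cycle length = 4 - 0 = 4

4


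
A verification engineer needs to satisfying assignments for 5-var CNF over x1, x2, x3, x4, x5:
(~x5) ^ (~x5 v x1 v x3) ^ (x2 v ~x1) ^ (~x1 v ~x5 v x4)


CNF with 4 clauses over 5 vars (32 assignments).
An assignment satisfies CNF iff every clause has >=1 true literal.
Check each row (bits = x1,x2,x3,x4,x5; clause T/F shown):
  row 0 [00000]: clauses=TTTT -> 1
  row 1 [00001]: clauses=FFTT -> 0
  row 2 [00010]: clauses=TTTT -> 1
  row 3 [00011]: clauses=FFTT -> 0
  row 4 [00100]: clauses=TTTT -> 1
  row 5 [00101]: clauses=FTTT -> 0
  row 6 [00110]: clauses=TTTT -> 1
  row 7 [00111]: clauses=FTTT -> 0
  row 8 [01000]: clauses=TTTT -> 1
  row 9 [01001]: clauses=FFTT -> 0
  row 10 [01010]: clauses=TTTT -> 1
  row 11 [01011]: clauses=FFTT -> 0
  row 12 [01100]: clauses=TTTT -> 1
  row 13 [01101]: clauses=FTTT -> 0
  row 14 [01110]: clauses=TTTT -> 1
  row 15 [01111]: clauses=FTTT -> 0
  row 16 [10000]: clauses=TTFT -> 0
  row 17 [10001]: clauses=FTFF -> 0
  row 18 [10010]: clauses=TTFT -> 0
  row 19 [10011]: clauses=FTFT -> 0
  row 20 [10100]: clauses=TTFT -> 0
  row 21 [10101]: clauses=FTFF -> 0
  row 22 [10110]: clauses=TTFT -> 0
  row 23 [10111]: clauses=FTFT -> 0
  row 24 [11000]: clauses=TTTT -> 1
  row 25 [11001]: clauses=FTTF -> 0
  row 26 [11010]: clauses=TTTT -> 1
  row 27 [11011]: clauses=FTTT -> 0
  row 28 [11100]: clauses=TTTT -> 1
  row 29 [11101]: clauses=FTTF -> 0
  row 30 [11110]: clauses=TTTT -> 1
  row 31 [11111]: clauses=FTTT -> 0
Full result column, 8 rows per line (x1,x2 fixed per line; x3,x4,x5 runs 000..111 left to right):
  rows 0-7 [x1,x2=00]: 10101010  (ones: 4)
  rows 8-15 [x1,x2=01]: 10101010  (ones: 4)
  rows 16-23 [x1,x2=10]: 00000000  (ones: 0)
  rows 24-31 [x1,x2=11]: 10101010  (ones: 4)
Satisfying assignments = 4+4+0+4 = 12

12


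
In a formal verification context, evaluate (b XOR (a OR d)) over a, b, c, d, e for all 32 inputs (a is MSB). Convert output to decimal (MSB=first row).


Formula: (b XOR (a OR d)) over a, b, c, d, e (32 rows)
Evaluate each row (bits = a,b,c,d,e, MSB first):
  row 0 [00000]: (0 XOR (0 OR 0)) -> 0
  row 1 [00001]: (0 XOR (0 OR 0)) -> 0
  row 2 [00010]: (0 XOR (0 OR 1)) -> 1
  row 3 [00011]: (0 XOR (0 OR 1)) -> 1
  row 4 [00100]: (0 XOR (0 OR 0)) -> 0
  row 5 [00101]: (0 XOR (0 OR 0)) -> 0
  row 6 [00110]: (0 XOR (0 OR 1)) -> 1
  row 7 [00111]: (0 XOR (0 OR 1)) -> 1
  row 8 [01000]: (1 XOR (0 OR 0)) -> 1
  row 9 [01001]: (1 XOR (0 OR 0)) -> 1
  row 10 [01010]: (1 XOR (0 OR 1)) -> 0
  row 11 [01011]: (1 XOR (0 OR 1)) -> 0
  row 12 [01100]: (1 XOR (0 OR 0)) -> 1
  row 13 [01101]: (1 XOR (0 OR 0)) -> 1
  row 14 [01110]: (1 XOR (0 OR 1)) -> 0
  row 15 [01111]: (1 XOR (0 OR 1)) -> 0
  row 16 [10000]: (0 XOR (1 OR 0)) -> 1
  row 17 [10001]: (0 XOR (1 OR 0)) -> 1
  row 18 [10010]: (0 XOR (1 OR 1)) -> 1
  row 19 [10011]: (0 XOR (1 OR 1)) -> 1
  row 20 [10100]: (0 XOR (1 OR 0)) -> 1
  row 21 [10101]: (0 XOR (1 OR 0)) -> 1
  row 22 [10110]: (0 XOR (1 OR 1)) -> 1
  row 23 [10111]: (0 XOR (1 OR 1)) -> 1
  row 24 [11000]: (1 XOR (1 OR 0)) -> 0
  row 25 [11001]: (1 XOR (1 OR 0)) -> 0
  row 26 [11010]: (1 XOR (1 OR 1)) -> 0
  row 27 [11011]: (1 XOR (1 OR 1)) -> 0
  row 28 [11100]: (1 XOR (1 OR 0)) -> 0
  row 29 [11101]: (1 XOR (1 OR 0)) -> 0
  row 30 [11110]: (1 XOR (1 OR 1)) -> 0
  row 31 [11111]: (1 XOR (1 OR 1)) -> 0
Full result column, 4 rows per line (a,b,c fixed per line; d,e runs 00..11 left to right):
  rows 0-3 [a,b,c=000]: 0011  = hex 3
  rows 4-7 [a,b,c=001]: 0011  = hex 3
  rows 8-11 [a,b,c=010]: 1100  = hex C
  rows 12-15 [a,b,c=011]: 1100  = hex C
  rows 16-19 [a,b,c=100]: 1111  = hex F
  rows 20-23 [a,b,c=101]: 1111  = hex F
  rows 24-27 [a,b,c=110]: 0000  = hex 0
  rows 28-31 [a,b,c=111]: 0000  = hex 0
Output column (row 0 .. row 31) = 00110011110011001111111100000000
Output column grouped in 4s = 0011 0011 1100 1100 1111 1111 0000 0000 = 0x33CCFF00
Convert to decimal digit by digit (value = value*16 + digit):
  3 -> 3
  3*16 + 3 = 51
  51*16 + 12 (C) = 828
  828*16 + 12 (C) = 13260
  13260*16 + 15 (F) = 212175
  212175*16 + 15 (F) = 3394815
  3394815*16 + 0 = 54317040
  54317040*16 + 0 = 869072640
Decimal = 869072640

869072640


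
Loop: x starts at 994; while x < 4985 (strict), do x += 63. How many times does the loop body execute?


Step 1: x goes from 994 toward 4985 by 63; the body runs while x<4985, so iterations = ceil((bound-start)/step)
Step 2: Distance=3991
Step 3: ceil(3991/63)=64

64


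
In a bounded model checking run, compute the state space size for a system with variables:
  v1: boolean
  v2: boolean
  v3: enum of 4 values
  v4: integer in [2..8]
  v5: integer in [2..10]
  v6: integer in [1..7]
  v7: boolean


State space = product of domain sizes of all variables.
Domain sizes:
  v1 (boolean): 2
  v2 (boolean): 2
  v3 (enum of 4 values): 4
  v4 (integer in [2..8]): 7
  v5 (integer in [2..10]): 9
  v6 (integer in [1..7]): 7
  v7 (boolean): 2
Product = 2 * 2 * 4 * 7 * 9 * 7 * 2 = 14112

14112


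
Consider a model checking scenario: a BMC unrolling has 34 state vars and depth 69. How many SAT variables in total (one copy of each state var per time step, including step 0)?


BMC unrolls to depth k, creating one copy of each state var for steps 0..k.
Step count = 69 + 1 = 70 (steps 0 through 69)
Vars per step = 34
Total = 34 * 70 = 2380

2380


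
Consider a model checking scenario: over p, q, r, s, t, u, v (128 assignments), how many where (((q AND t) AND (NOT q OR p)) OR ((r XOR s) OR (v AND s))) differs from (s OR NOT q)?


F1 = (((q AND t) AND (NOT q OR p)) OR ((r XOR s) OR (v AND s)))
F2 = (s OR NOT q)
Evaluate both on each of 128 rows (bits = p,q,r,s,t,u,v):
  row 0 [0000000]: F1=0 F2=1 (differ) -> 1
  row 1 [0000001]: F1=0 F2=1 (differ) -> 1
  row 2 [0000010]: F1=0 F2=1 (differ) -> 1
  row 3 [0000011]: F1=0 F2=1 (differ) -> 1
  row 4 [0000100]: F1=0 F2=1 (differ) -> 1
  (every remaining row is evaluated the same way; all 128 results are listed next)
Full result column, 8 rows per line (p,q,r,s fixed per line; t,u,v runs 000..111 left to right):
  rows 0-7 [p,q,r,s=0000]: 11111111  (ones: 8)
  rows 8-15 [p,q,r,s=0001]: 00000000  (ones: 0)
  rows 16-23 [p,q,r,s=0010]: 00000000  (ones: 0)
  rows 24-31 [p,q,r,s=0011]: 10101010  (ones: 4)
  rows 32-39 [p,q,r,s=0100]: 00000000  (ones: 0)
  rows 40-47 [p,q,r,s=0101]: 00000000  (ones: 0)
  rows 48-55 [p,q,r,s=0110]: 11111111  (ones: 8)
  rows 56-63 [p,q,r,s=0111]: 10101010  (ones: 4)
  rows 64-71 [p,q,r,s=1000]: 11111111  (ones: 8)
  rows 72-79 [p,q,r,s=1001]: 00000000  (ones: 0)
  rows 80-87 [p,q,r,s=1010]: 00000000  (ones: 0)
  rows 88-95 [p,q,r,s=1011]: 10101010  (ones: 4)
  rows 96-103 [p,q,r,s=1100]: 00001111  (ones: 4)
  rows 104-111 [p,q,r,s=1101]: 00000000  (ones: 0)
  rows 112-119 [p,q,r,s=1110]: 11111111  (ones: 8)
  rows 120-127 [p,q,r,s=1111]: 10100000  (ones: 2)
Disagreements = 8+0+0+4+0+0+8+4+8+0+0+4+4+0+8+2 = 50

50


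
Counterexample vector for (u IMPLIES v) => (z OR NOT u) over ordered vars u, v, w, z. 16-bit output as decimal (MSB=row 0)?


F1 = (u IMPLIES v)
F2 = (z OR NOT u)
Counterexample to F1=>F2 is where F1=1 and F2=0.
Evaluate each row (bits = u,v,w,z, MSB first):
  row 0 [0000]: F1=1 F2=1 -> F1&~F2 -> 0
  row 1 [0001]: F1=1 F2=1 -> F1&~F2 -> 0
  row 2 [0010]: F1=1 F2=1 -> F1&~F2 -> 0
  row 3 [0011]: F1=1 F2=1 -> F1&~F2 -> 0
  row 4 [0100]: F1=1 F2=1 -> F1&~F2 -> 0
  row 5 [0101]: F1=1 F2=1 -> F1&~F2 -> 0
  row 6 [0110]: F1=1 F2=1 -> F1&~F2 -> 0
  row 7 [0111]: F1=1 F2=1 -> F1&~F2 -> 0
  row 8 [1000]: F1=0 F2=0 -> F1&~F2 -> 0
  row 9 [1001]: F1=0 F2=1 -> F1&~F2 -> 0
  row 10 [1010]: F1=0 F2=0 -> F1&~F2 -> 0
  row 11 [1011]: F1=0 F2=1 -> F1&~F2 -> 0
  row 12 [1100]: F1=1 F2=0 -> F1&~F2 -> 1
  row 13 [1101]: F1=1 F2=1 -> F1&~F2 -> 0
  row 14 [1110]: F1=1 F2=0 -> F1&~F2 -> 1
  row 15 [1111]: F1=1 F2=1 -> F1&~F2 -> 0
Full result column, 4 rows per line (u,v fixed per line; w,z runs 00..11 left to right):
  rows 0-3 [u,v=00]: 0000  = hex 0
  rows 4-7 [u,v=01]: 0000  = hex 0
  rows 8-11 [u,v=10]: 0000  = hex 0
  rows 12-15 [u,v=11]: 1010  = hex A
Counterexample vector (row 0 .. row 15) = 0000000000001010
Output column grouped in 4s = 0000 0000 0000 1010 = 0x000A
Convert to decimal digit by digit (value = value*16 + digit):
  0 -> 0
  0*16 + 0 = 0
  0*16 + 0 = 0
  0*16 + 10 (A) = 10
Decimal = 10

10
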